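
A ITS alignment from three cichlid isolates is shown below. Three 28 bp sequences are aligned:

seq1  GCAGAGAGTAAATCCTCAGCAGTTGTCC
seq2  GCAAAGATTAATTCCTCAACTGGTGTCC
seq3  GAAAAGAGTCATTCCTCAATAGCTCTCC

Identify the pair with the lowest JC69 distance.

seq1–seq2: 6/28 differ, p = 0.214, d = 0.252.
seq1–seq3: 8/28 differ, p = 0.286, d = 0.360.
seq2–seq3: 7/28 differ, p = 0.250, d = 0.304.
The smallest distance is between seq1 and seq2.

seq1 and seq2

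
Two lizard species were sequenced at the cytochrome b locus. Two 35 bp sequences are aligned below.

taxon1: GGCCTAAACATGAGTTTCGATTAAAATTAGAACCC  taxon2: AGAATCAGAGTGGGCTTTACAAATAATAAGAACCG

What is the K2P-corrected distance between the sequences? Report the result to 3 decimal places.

Of 35 sites, 7 differences are transitions and 10 are transversions, so P = 7/35 = 0.2 and Q = 10/35 ≈ 0.285714.
Under the Kimura two-parameter model, d = −½ ln(1 − 2P − Q) − ¼ ln(1 − 2Q).
1 − 2P − Q = 0.314286, giving −½ ln(0.314286) = 0.578726.
1 − 2Q = 0.428572, giving −¼ ln(0.428572) = 0.211824.
d = 0.578726 + 0.211824 = 0.790550.

0.791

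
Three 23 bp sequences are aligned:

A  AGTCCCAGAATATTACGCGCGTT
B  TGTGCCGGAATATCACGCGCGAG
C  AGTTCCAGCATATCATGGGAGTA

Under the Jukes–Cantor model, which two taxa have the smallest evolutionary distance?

A–B: 6/23 differ, p = 0.261, d = 0.321.
A–C: 7/23 differ, p = 0.304, d = 0.390.
B–C: 9/23 differ, p = 0.391, d = 0.553.
The smallest distance is between A and B.

A and B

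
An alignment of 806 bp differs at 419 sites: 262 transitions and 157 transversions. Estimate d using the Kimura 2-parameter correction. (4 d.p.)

1.0553

P = 262/806 ≈ 0.325062 and Q = 157/806 ≈ 0.194789.
Under the Kimura two-parameter model, d = −½ ln(1 − 2P − Q) − ¼ ln(1 − 2Q).
1 − 2P − Q = 0.155087, giving −½ ln(0.155087) = 0.931885.
1 − 2Q = 0.610422, giving −¼ ln(0.610422) = 0.123401.
d = 0.931885 + 0.123401 = 1.055286.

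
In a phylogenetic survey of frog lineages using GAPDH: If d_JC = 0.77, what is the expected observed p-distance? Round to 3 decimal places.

0.481

p = (3/4)(1 − e^(−4d/3)) = 0.75 × (1 − e^(-1.026667)) = 0.75 × (1 − 0.358199) = 0.481351.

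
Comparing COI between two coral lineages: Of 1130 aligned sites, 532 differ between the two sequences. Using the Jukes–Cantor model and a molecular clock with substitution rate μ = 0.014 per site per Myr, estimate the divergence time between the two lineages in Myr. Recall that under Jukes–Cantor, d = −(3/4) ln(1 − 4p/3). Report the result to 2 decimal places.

26.47

p = 532/1130 ≈ 0.470796.
d = −(3/4) ln(1 − 4p/3) = −0.75 ln(1 − 0.627728) = −0.75 ln(0.372272)
  = −0.75 × (-0.988131) = 0.741098 substitutions/site.
Under a molecular clock d = 2μt, so t = d/(2μ) = 0.741098 / (2 × 0.014) = 26.47 Myr.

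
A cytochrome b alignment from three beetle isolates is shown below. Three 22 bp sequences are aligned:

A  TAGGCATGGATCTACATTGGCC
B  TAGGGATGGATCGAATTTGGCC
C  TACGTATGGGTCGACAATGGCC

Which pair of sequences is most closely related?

A and B

A–B: 4/22 differ, p = 0.182, d = 0.208.
A–C: 5/22 differ, p = 0.227, d = 0.271.
B–C: 6/22 differ, p = 0.273, d = 0.339.
The smallest distance is between A and B.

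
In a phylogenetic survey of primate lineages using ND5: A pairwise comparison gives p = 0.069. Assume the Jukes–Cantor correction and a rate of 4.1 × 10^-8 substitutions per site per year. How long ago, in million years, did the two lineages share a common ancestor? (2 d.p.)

d = −(3/4) ln(1 − 4p/3) = −0.75 ln(1 − 0.092) = −0.75 ln(0.908)
  = −0.75 × (-0.096511) = 0.072383 substitutions/site.
Under a molecular clock d = 2μt, so t = d/(2μ) = 0.072383 / (2 × 4.1 × 10^-8) = 0.88 million years.

0.88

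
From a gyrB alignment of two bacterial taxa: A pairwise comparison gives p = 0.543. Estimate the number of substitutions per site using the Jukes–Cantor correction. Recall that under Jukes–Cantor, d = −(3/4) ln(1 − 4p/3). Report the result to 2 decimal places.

0.97

d = −(3/4) ln(1 − 4p/3) = −0.75 ln(1 − 0.724) = −0.75 ln(0.276)
  = −0.75 × (-1.287354) = 0.965516 substitutions/site.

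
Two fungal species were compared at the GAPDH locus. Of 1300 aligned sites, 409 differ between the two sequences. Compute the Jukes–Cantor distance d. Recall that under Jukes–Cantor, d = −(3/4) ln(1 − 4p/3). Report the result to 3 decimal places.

0.408

p = 409/1300 ≈ 0.314615.
d = −(3/4) ln(1 − 4p/3) = −0.75 ln(1 − 0.419487) = −0.75 ln(0.580513)
  = −0.75 × (-0.543843) = 0.407882 substitutions/site.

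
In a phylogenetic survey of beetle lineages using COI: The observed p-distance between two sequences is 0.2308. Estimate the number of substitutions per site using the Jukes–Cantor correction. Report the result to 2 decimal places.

d = −(3/4) ln(1 − 4p/3) = −0.75 ln(1 − 0.307733) = −0.75 ln(0.692267)
  = −0.75 × (-0.367784) = 0.275838 substitutions/site.

0.28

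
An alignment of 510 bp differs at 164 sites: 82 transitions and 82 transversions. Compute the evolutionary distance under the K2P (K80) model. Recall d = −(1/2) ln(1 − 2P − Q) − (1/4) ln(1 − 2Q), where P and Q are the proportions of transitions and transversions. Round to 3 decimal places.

P = 82/510 ≈ 0.160784 and Q = 82/510 ≈ 0.160784.
Under the Kimura two-parameter model, d = −½ ln(1 − 2P − Q) − ¼ ln(1 − 2Q).
1 − 2P − Q = 0.517648, giving −½ ln(0.517648) = 0.329230.
1 − 2Q = 0.678432, giving −¼ ln(0.678432) = 0.096993.
d = 0.329230 + 0.096993 = 0.426223.

0.426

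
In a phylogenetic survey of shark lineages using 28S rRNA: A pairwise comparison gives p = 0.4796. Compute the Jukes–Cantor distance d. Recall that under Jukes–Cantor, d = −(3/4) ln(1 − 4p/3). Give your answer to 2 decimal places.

d = −(3/4) ln(1 − 4p/3) = −0.75 ln(1 − 0.639467) = −0.75 ln(0.360533)
  = −0.75 × (-1.020172) = 0.765129 substitutions/site.

0.77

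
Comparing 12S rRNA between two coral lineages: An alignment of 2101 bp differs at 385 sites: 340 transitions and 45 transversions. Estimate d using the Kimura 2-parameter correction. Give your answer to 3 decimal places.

P = 340/2101 ≈ 0.161828 and Q = 45/2101 ≈ 0.021418.
Under the Kimura two-parameter model, d = −½ ln(1 − 2P − Q) − ¼ ln(1 − 2Q).
1 − 2P − Q = 0.654926, giving −½ ln(0.654926) = 0.211617.
1 − 2Q = 0.957164, giving −¼ ln(0.957164) = 0.010945.
d = 0.211617 + 0.010945 = 0.222562.

0.223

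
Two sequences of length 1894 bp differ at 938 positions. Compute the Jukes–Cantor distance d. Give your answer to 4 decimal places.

p = 938/1894 ≈ 0.495248.
d = −(3/4) ln(1 − 4p/3) = −0.75 ln(1 − 0.660331) = −0.75 ln(0.339669)
  = −0.75 × (-1.079784) = 0.809838 substitutions/site.

0.8098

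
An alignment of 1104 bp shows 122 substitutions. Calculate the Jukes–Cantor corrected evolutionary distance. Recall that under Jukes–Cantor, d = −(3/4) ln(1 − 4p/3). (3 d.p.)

0.120

p = 122/1104 ≈ 0.110507.
d = −(3/4) ln(1 − 4p/3) = −0.75 ln(1 − 0.147343) = −0.75 ln(0.852657)
  = −0.75 × (-0.159398) = 0.119549 substitutions/site.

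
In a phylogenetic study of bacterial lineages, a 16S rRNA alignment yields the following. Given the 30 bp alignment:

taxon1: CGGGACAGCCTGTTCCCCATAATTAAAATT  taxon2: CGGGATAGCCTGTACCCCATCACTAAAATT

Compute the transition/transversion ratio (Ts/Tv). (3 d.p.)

1.000

Transitions are A↔G and C↔T; transversions are all other mismatches.
Transitions: 2. Transversions: 2.
R = 2/2 = 1.000.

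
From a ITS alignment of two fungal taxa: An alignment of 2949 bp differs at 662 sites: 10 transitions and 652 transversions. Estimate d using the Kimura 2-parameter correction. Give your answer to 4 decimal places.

P = 10/2949 ≈ 0.003391 and Q = 652/2949 ≈ 0.221092.
Under the Kimura two-parameter model, d = −½ ln(1 − 2P − Q) − ¼ ln(1 − 2Q).
1 − 2P − Q = 0.772126, giving −½ ln(0.772126) = 0.129304.
1 − 2Q = 0.557816, giving −¼ ln(0.557816) = 0.145932.
d = 0.129304 + 0.145932 = 0.275236.

0.2752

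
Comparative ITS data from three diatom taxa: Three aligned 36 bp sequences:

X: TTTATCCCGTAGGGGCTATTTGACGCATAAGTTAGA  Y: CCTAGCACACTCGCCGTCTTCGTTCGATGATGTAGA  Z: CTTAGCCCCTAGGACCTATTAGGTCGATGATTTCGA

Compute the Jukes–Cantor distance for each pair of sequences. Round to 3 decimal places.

d(X,Y) = 1.012, d(X,Z) = 0.493, d(Y,Z) = 0.493

X–Y: 20/36 sites differ → p ≈ 0.555556, d = −0.75 ln(1 − 0.740741) = 1.012446 ≈ 1.012.
X–Z: 13/36 sites differ → p ≈ 0.361111, d = −0.75 ln(1 − 0.481481) = 0.492584 ≈ 0.493.
Y–Z: 13/36 sites differ → p ≈ 0.361111, d = −0.75 ln(1 − 0.481481) = 0.492584 ≈ 0.493.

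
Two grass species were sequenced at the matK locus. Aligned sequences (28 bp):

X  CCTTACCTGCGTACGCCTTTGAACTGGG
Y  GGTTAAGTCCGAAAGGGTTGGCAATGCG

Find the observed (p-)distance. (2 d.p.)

0.46

The sequences differ at 13 of 28 positions.
p = 13/28 = 0.464285… ≈ 0.46 (to 2 d.p.).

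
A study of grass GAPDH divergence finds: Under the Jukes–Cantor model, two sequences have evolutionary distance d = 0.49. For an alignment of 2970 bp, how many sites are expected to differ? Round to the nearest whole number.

1069

Invert JC69: p = (3/4)(1 − e^(−4d/3)) = 0.75 × (1 − e^(-0.653333)) = 0.75 × (1 − 0.520309) = 0.359768.
Expected differing sites = pL ≈ 0.359768 × 2970 = 1068.51096 ≈ 1069.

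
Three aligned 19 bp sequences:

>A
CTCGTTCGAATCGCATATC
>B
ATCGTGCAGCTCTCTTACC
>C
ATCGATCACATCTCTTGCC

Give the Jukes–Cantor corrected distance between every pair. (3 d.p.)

A–B: 8/19 sites differ → p ≈ 0.421053, d = −0.75 ln(1 − 0.561404) = 0.618132 ≈ 0.618.
A–C: 8/19 sites differ → p ≈ 0.421053, d = −0.75 ln(1 − 0.561404) = 0.618132 ≈ 0.618.
B–C: 5/19 sites differ → p ≈ 0.263158, d = −0.75 ln(1 − 0.350877) = 0.324100 ≈ 0.324.

d(A,B) = 0.618, d(A,C) = 0.618, d(B,C) = 0.324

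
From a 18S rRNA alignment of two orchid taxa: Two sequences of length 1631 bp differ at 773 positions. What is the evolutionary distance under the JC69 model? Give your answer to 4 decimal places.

0.7496

p = 773/1631 ≈ 0.473942.
d = −(3/4) ln(1 − 4p/3) = −0.75 ln(1 − 0.631923) = −0.75 ln(0.368077)
  = −0.75 × (-0.999463) = 0.749597 substitutions/site.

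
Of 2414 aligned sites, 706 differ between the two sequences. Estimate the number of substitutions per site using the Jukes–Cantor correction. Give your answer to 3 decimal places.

0.371

p = 706/2414 ≈ 0.292461.
d = −(3/4) ln(1 − 4p/3) = −0.75 ln(1 − 0.389948) = −0.75 ln(0.610052)
  = −0.75 × (-0.494211) = 0.370658 substitutions/site.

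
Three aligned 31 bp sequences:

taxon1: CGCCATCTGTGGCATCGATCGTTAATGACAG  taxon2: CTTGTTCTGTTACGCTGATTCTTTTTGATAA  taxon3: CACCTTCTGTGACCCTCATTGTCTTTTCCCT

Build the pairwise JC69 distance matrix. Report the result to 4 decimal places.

d(taxon1,taxon2) = 0.7771, d(taxon1,taxon3) = 0.7771, d(taxon2,taxon3) = 0.6143

taxon1–taxon2: 15/31 sites differ → p ≈ 0.483871, d = −0.75 ln(1 − 0.645161) = 0.777068 ≈ 0.7771.
taxon1–taxon3: 15/31 sites differ → p ≈ 0.483871, d = −0.75 ln(1 − 0.645161) = 0.777068 ≈ 0.7771.
taxon2–taxon3: 13/31 sites differ → p ≈ 0.419355, d = −0.75 ln(1 − 0.55914) = 0.614271 ≈ 0.6143.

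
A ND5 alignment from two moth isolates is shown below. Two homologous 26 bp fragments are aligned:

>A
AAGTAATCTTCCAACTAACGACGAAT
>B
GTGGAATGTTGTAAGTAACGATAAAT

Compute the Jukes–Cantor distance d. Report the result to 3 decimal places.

0.464

The sequences differ at 9 of 26 sites (1, 2, 4, 8, 11, 12, 15, 22, 23), so p = 9/26 ≈ 0.346154.
d = −(3/4) ln(1 − 4p/3) = −0.75 ln(1 − 0.461539) = −0.75 ln(0.538461)
  = −0.75 × (-0.619040) = 0.464280 substitutions/site.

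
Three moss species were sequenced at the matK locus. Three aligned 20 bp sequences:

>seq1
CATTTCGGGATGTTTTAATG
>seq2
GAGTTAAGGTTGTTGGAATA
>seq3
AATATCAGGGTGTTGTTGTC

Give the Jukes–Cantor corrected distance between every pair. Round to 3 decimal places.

d(seq1,seq2) = 0.572, d(seq1,seq3) = 0.572, d(seq2,seq3) = 0.687

seq1–seq2: 8/20 sites differ → p = 0.4, d = −0.75 ln(1 − 0.533333) = 0.571605 ≈ 0.572.
seq1–seq3: 8/20 sites differ → p = 0.4, d = −0.75 ln(1 − 0.533333) = 0.571605 ≈ 0.572.
seq2–seq3: 9/20 sites differ → p = 0.45, d = −0.75 ln(1 − 0.6) = 0.687218 ≈ 0.687.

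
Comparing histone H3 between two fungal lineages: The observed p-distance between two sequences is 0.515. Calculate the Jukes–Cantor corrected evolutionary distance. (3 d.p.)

0.870

d = −(3/4) ln(1 − 4p/3) = −0.75 ln(1 − 0.686667) = −0.75 ln(0.313333)
  = −0.75 × (-1.160489) = 0.870367 substitutions/site.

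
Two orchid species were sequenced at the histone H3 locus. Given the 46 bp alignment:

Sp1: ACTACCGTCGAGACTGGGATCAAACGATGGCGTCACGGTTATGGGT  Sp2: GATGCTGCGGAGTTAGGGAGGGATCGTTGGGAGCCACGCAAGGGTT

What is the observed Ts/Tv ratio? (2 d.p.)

Transitions are A↔G and C↔T; transversions are all other mismatches.
Transitions: 8. Transversions: 16.
R = 8/16 = 0.50.

0.50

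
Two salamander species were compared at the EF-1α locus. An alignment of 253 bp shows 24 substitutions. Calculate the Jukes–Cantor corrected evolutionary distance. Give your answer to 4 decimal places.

p = 24/253 ≈ 0.094862.
d = −(3/4) ln(1 − 4p/3) = −0.75 ln(1 − 0.126483) = −0.75 ln(0.873517)
  = −0.75 × (-0.135228) = 0.101421 substitutions/site.

0.1014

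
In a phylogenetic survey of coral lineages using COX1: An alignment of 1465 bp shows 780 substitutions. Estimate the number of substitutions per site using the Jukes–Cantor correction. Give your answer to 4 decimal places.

0.9281

p = 780/1465 ≈ 0.532423.
d = −(3/4) ln(1 − 4p/3) = −0.75 ln(1 − 0.709897) = −0.75 ln(0.290103)
  = −0.75 × (-1.237519) = 0.928139 substitutions/site.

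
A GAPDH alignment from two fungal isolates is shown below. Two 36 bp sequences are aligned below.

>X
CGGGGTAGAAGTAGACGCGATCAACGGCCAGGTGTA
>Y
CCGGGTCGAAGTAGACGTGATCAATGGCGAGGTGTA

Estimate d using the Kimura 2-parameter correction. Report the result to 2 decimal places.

Of 36 sites, 2 differences are transitions and 3 are transversions, so P = 2/36 ≈ 0.055556 and Q = 3/36 ≈ 0.083333.
Under the Kimura two-parameter model, d = −½ ln(1 − 2P − Q) − ¼ ln(1 − 2Q).
1 − 2P − Q = 0.805555, giving −½ ln(0.805555) = 0.108112.
1 − 2Q = 0.833334, giving −¼ ln(0.833334) = 0.045580.
d = 0.108112 + 0.045580 = 0.153692.

0.15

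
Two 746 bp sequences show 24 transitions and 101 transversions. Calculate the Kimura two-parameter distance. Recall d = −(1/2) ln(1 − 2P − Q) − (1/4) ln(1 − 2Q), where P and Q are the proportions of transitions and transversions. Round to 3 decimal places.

0.190

P = 24/746 ≈ 0.032172 and Q = 101/746 ≈ 0.135389.
Under the Kimura two-parameter model, d = −½ ln(1 − 2P − Q) − ¼ ln(1 − 2Q).
1 − 2P − Q = 0.800267, giving −½ ln(0.800267) = 0.111405.
1 − 2Q = 0.729222, giving −¼ ln(0.729222) = 0.078944.
d = 0.111405 + 0.078944 = 0.190349.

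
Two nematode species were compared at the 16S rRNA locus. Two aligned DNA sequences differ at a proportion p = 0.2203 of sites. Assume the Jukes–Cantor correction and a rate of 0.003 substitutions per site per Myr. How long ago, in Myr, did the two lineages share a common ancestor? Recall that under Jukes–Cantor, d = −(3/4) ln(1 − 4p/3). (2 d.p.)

d = −(3/4) ln(1 − 4p/3) = −0.75 ln(1 − 0.293733) = −0.75 ln(0.706267)
  = −0.75 × (-0.347762) = 0.260822 substitutions/site.
Under a molecular clock d = 2μt, so t = d/(2μ) = 0.260822 / (2 × 0.003) = 43.47 Myr.

43.47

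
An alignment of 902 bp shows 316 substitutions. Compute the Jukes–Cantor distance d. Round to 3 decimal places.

0.472

p = 316/902 ≈ 0.350333.
d = −(3/4) ln(1 − 4p/3) = −0.75 ln(1 − 0.467111) = −0.75 ln(0.532889)
  = −0.75 × (-0.629442) = 0.472082 substitutions/site.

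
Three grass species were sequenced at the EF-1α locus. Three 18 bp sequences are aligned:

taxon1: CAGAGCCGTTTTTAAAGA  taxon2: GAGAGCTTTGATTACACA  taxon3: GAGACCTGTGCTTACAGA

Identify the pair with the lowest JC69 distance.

taxon2 and taxon3

taxon1–taxon2: 7/18 differ, p = 0.389, d = 0.548.
taxon1–taxon3: 6/18 differ, p = 0.333, d = 0.441.
taxon2–taxon3: 4/18 differ, p = 0.222, d = 0.264.
The smallest distance is between taxon2 and taxon3.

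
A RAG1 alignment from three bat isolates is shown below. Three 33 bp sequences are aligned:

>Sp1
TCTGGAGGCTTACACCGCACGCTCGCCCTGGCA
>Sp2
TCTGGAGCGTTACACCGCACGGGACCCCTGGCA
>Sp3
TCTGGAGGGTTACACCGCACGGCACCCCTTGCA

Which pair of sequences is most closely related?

Sp1–Sp2: 6/33 differ, p = 0.182, d = 0.208.
Sp1–Sp3: 6/33 differ, p = 0.182, d = 0.208.
Sp2–Sp3: 3/33 differ, p = 0.091, d = 0.097.
The smallest distance is between Sp2 and Sp3.

Sp2 and Sp3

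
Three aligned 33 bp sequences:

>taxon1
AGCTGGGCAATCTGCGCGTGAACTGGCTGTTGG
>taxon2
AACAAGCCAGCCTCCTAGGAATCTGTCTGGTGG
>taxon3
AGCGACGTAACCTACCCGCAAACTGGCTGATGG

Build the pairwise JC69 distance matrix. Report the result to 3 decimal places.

taxon1–taxon2: 14/33 sites differ → p ≈ 0.424242, d = −0.75 ln(1 − 0.565656) = 0.625439 ≈ 0.625.
taxon1–taxon3: 10/33 sites differ → p ≈ 0.30303, d = −0.75 ln(1 − 0.40404) = 0.388186 ≈ 0.388.
taxon2–taxon3: 13/33 sites differ → p ≈ 0.393939, d = −0.75 ln(1 − 0.525252) = 0.558728 ≈ 0.559.

d(taxon1,taxon2) = 0.625, d(taxon1,taxon3) = 0.388, d(taxon2,taxon3) = 0.559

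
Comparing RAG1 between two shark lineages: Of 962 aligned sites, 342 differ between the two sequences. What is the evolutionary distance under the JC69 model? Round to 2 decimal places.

0.48

p = 342/962 ≈ 0.355509.
d = −(3/4) ln(1 − 4p/3) = −0.75 ln(1 − 0.474012) = −0.75 ln(0.525988)
  = −0.75 × (-0.642477) = 0.481858 substitutions/site.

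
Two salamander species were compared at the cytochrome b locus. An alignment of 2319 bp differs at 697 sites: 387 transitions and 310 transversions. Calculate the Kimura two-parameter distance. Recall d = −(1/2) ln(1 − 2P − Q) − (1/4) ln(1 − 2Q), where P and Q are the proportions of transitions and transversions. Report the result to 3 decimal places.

0.393

P = 387/2319 ≈ 0.166882 and Q = 310/2319 ≈ 0.133678.
Under the Kimura two-parameter model, d = −½ ln(1 − 2P − Q) − ¼ ln(1 − 2Q).
1 − 2P − Q = 0.532558, giving −½ ln(0.532558) = 0.315032.
1 − 2Q = 0.732644, giving −¼ ln(0.732644) = 0.077774.
d = 0.315032 + 0.077774 = 0.392806.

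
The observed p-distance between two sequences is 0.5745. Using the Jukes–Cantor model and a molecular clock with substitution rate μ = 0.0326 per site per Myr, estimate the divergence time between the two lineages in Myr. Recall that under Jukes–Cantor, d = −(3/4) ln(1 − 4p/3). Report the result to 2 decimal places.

16.71

d = −(3/4) ln(1 − 4p/3) = −0.75 ln(1 − 0.766) = −0.75 ln(0.234)
  = −0.75 × (-1.452434) = 1.089326 substitutions/site.
Under a molecular clock d = 2μt, so t = d/(2μ) = 1.089326 / (2 × 0.0326) = 16.71 Myr.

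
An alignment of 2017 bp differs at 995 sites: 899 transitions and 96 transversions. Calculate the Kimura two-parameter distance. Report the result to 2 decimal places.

1.42

P = 899/2017 ≈ 0.445711 and Q = 96/2017 ≈ 0.047595.
Under the Kimura two-parameter model, d = −½ ln(1 − 2P − Q) − ¼ ln(1 − 2Q).
1 − 2P − Q = 0.060983, giving −½ ln(0.060983) = 1.398580.
1 − 2Q = 0.90481, giving −¼ ln(0.90481) = 0.025008.
d = 1.398580 + 0.025008 = 1.423588.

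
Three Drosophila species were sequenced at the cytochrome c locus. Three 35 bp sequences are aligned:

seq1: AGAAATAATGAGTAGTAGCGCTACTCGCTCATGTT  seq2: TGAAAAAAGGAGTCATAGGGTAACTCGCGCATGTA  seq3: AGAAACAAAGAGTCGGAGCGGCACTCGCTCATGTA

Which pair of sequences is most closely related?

seq1 and seq3

seq1–seq2: 10/35 differ, p = 0.286, d = 0.360.
seq1–seq3: 7/35 differ, p = 0.200, d = 0.233.
seq2–seq3: 9/35 differ, p = 0.257, d = 0.315.
The smallest distance is between seq1 and seq3.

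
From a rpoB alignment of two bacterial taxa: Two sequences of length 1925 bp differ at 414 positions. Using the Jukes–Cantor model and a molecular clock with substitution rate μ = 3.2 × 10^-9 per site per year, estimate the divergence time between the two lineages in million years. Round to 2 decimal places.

39.60

p = 414/1925 ≈ 0.215065.
d = −(3/4) ln(1 − 4p/3) = −0.75 ln(1 − 0.286753) = −0.75 ln(0.713247)
  = −0.75 × (-0.337927) = 0.253445 substitutions/site.
Under a molecular clock d = 2μt, so t = d/(2μ) = 0.253445 / (2 × 3.2 × 10^-9) = 39.60 million years.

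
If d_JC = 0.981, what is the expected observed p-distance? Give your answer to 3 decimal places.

0.547

p = (3/4)(1 − e^(−4d/3)) = 0.75 × (1 − e^(-1.308)) = 0.75 × (1 − 0.270360) = 0.547230.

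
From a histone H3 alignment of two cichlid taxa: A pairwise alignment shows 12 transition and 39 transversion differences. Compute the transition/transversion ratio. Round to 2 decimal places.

R = 12/39 = 0.307692… ≈ 0.31 (to 2 d.p.).

0.31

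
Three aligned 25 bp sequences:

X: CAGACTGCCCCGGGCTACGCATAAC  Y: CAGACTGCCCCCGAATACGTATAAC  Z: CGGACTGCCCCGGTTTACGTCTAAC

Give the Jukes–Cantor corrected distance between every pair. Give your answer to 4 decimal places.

d(X,Y) = 0.1800, d(X,Z) = 0.2326, d(Y,Z) = 0.2326

X–Y: 4/25 sites differ → p = 0.16, d = −0.75 ln(1 − 0.213333) = 0.179963 ≈ 0.1800.
X–Z: 5/25 sites differ → p = 0.2, d = −0.75 ln(1 − 0.266667) = 0.232617 ≈ 0.2326.
Y–Z: 5/25 sites differ → p = 0.2, d = −0.75 ln(1 − 0.266667) = 0.232617 ≈ 0.2326.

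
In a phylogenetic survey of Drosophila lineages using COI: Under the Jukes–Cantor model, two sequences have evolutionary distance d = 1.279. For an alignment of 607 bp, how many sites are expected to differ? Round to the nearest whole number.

Invert JC69: p = (3/4)(1 − e^(−4d/3)) = 0.75 × (1 − e^(-1.705333)) = 0.75 × (1 − 0.181712) = 0.613716.
Expected differing sites = pL ≈ 0.613716 × 607 = 372.525612 ≈ 373.

373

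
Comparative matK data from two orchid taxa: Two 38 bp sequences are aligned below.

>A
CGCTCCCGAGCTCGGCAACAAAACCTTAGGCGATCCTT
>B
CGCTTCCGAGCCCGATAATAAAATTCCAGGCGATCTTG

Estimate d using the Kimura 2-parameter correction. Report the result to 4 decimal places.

0.4157

Of 38 sites, 10 differences are transitions and 1 are transversions, so P = 10/38 ≈ 0.263158 and Q = 1/38 ≈ 0.026316.
Under the Kimura two-parameter model, d = −½ ln(1 − 2P − Q) − ¼ ln(1 − 2Q).
1 − 2P − Q = 0.447368, giving −½ ln(0.447368) = 0.402187.
1 − 2Q = 0.947368, giving −¼ ln(0.947368) = 0.013517.
d = 0.402187 + 0.013517 = 0.415704.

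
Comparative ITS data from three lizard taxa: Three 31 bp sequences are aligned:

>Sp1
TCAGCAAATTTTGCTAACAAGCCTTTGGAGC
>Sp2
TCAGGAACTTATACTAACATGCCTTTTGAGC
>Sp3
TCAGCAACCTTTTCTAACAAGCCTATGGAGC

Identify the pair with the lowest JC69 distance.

Sp1–Sp2: 6/31 differ, p = 0.194, d = 0.224.
Sp1–Sp3: 4/31 differ, p = 0.129, d = 0.142.
Sp2–Sp3: 7/31 differ, p = 0.226, d = 0.269.
The smallest distance is between Sp1 and Sp3.

Sp1 and Sp3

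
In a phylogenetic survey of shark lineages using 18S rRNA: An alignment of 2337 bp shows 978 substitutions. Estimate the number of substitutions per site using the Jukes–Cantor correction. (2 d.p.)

p = 978/2337 ≈ 0.418485.
d = −(3/4) ln(1 − 4p/3) = −0.75 ln(1 − 0.55798) = −0.75 ln(0.44202)
  = −0.75 × (-0.816400) = 0.612300 substitutions/site.

0.61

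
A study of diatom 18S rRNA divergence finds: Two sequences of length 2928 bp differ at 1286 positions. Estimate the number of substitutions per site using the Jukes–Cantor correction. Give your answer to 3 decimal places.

p = 1286/2928 ≈ 0.439208.
d = −(3/4) ln(1 − 4p/3) = −0.75 ln(1 − 0.585611) = −0.75 ln(0.414389)
  = −0.75 × (-0.880950) = 0.660713 substitutions/site.

0.661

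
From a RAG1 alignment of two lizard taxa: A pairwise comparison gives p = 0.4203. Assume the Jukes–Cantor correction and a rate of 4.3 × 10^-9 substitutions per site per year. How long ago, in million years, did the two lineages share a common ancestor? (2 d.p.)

71.68

d = −(3/4) ln(1 − 4p/3) = −0.75 ln(1 − 0.5604) = −0.75 ln(0.4396)
  = −0.75 × (-0.821890) = 0.616418 substitutions/site.
Under a molecular clock d = 2μt, so t = d/(2μ) = 0.616418 / (2 × 4.3 × 10^-9) = 71.68 million years.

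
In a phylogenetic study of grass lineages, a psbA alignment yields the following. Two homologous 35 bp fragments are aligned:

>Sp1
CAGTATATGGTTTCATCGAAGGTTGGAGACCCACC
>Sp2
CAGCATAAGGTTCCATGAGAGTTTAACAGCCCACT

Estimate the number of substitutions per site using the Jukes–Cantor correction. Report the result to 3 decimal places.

0.513

The sequences differ at 13 of 35 sites, so p = 13/35 ≈ 0.371429.
d = −(3/4) ln(1 − 4p/3) = −0.75 ln(1 − 0.495239) = −0.75 ln(0.504761)
  = −0.75 × (-0.683670) = 0.512753 substitutions/site.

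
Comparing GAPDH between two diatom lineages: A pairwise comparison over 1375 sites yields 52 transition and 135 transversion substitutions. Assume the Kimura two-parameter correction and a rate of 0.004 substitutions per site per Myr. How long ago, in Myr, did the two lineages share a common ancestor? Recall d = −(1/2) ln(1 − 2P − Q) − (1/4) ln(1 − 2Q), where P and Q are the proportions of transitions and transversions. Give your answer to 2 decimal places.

P = 52/1375 ≈ 0.037818 and Q = 135/1375 ≈ 0.098182.
Under the Kimura two-parameter model, d = −½ ln(1 − 2P − Q) − ¼ ln(1 − 2Q).
1 − 2P − Q = 0.826182, giving −½ ln(0.826182) = 0.095470.
1 − 2Q = 0.803636, giving −¼ ln(0.803636) = 0.054652.
d = 0.095470 + 0.054652 = 0.150122.
Under a molecular clock d = 2μt, so t = d/(2μ) = 0.150122 / (2 × 0.004) = 18.77 Myr.

18.77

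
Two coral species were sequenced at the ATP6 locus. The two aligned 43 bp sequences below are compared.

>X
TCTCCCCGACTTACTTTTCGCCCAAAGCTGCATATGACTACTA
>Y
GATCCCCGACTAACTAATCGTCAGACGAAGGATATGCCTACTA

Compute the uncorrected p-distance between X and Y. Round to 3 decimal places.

The sequences differ at 13 of 43 positions.
p = 13/43 = 0.302325… ≈ 0.302 (to 3 d.p.).

0.302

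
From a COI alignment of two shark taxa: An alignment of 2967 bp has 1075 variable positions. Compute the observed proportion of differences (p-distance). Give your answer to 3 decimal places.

0.362

p = 1075/2967 = 0.362318… ≈ 0.362 (to 3 d.p.).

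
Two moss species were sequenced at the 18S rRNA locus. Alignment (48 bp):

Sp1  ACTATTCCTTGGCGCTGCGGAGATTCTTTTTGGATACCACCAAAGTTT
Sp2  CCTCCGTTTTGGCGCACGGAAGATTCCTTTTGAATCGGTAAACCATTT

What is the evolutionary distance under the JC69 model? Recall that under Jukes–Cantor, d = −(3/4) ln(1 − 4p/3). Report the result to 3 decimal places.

The sequences differ at 21 of 48 sites, so p = 21/48 = 0.4375.
d = −(3/4) ln(1 − 4p/3) = −0.75 ln(1 − 0.583333) = −0.75 ln(0.416667)
  = −0.75 × (-0.875468) = 0.656601 substitutions/site.

0.657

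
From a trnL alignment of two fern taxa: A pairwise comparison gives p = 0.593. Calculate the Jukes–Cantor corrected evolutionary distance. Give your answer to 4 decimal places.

1.1729

d = −(3/4) ln(1 − 4p/3) = −0.75 ln(1 − 0.790667) = −0.75 ln(0.209333)
  = −0.75 × (-1.563829) = 1.172872 substitutions/site.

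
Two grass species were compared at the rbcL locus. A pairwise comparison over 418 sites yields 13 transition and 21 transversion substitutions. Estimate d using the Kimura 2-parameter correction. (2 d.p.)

P = 13/418 ≈ 0.0311 and Q = 21/418 ≈ 0.050239.
Under the Kimura two-parameter model, d = −½ ln(1 − 2P − Q) − ¼ ln(1 − 2Q).
1 − 2P − Q = 0.887561, giving −½ ln(0.887561) = 0.059639.
1 − 2Q = 0.899522, giving −¼ ln(0.899522) = 0.026473.
d = 0.059639 + 0.026473 = 0.086112.

0.09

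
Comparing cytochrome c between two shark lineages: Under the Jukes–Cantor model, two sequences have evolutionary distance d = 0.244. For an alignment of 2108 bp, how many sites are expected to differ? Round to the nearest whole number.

439

Invert JC69: p = (3/4)(1 − e^(−4d/3)) = 0.75 × (1 − e^(-0.325333)) = 0.75 × (1 − 0.722287) = 0.208285.
Expected differing sites = pL ≈ 0.208285 × 2108 = 439.06478 ≈ 439.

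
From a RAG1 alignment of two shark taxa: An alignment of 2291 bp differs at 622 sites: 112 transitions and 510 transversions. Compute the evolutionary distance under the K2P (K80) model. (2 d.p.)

0.34

P = 112/2291 ≈ 0.048887 and Q = 510/2291 ≈ 0.22261.
Under the Kimura two-parameter model, d = −½ ln(1 − 2P − Q) − ¼ ln(1 − 2Q).
1 − 2P − Q = 0.679616, giving −½ ln(0.679616) = 0.193114.
1 − 2Q = 0.55478, giving −¼ ln(0.55478) = 0.147296.
d = 0.193114 + 0.147296 = 0.340410.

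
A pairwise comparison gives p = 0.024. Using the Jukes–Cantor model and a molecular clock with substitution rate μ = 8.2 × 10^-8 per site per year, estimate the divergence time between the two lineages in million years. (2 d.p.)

0.15

d = −(3/4) ln(1 − 4p/3) = −0.75 ln(1 − 0.032) = −0.75 ln(0.968)
  = −0.75 × (-0.032523) = 0.024392 substitutions/site.
Under a molecular clock d = 2μt, so t = d/(2μ) = 0.024392 / (2 × 8.2 × 10^-8) = 0.15 million years.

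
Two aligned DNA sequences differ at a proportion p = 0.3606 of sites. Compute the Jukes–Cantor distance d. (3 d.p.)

0.492

d = −(3/4) ln(1 − 4p/3) = −0.75 ln(1 − 0.4808) = −0.75 ln(0.5192)
  = −0.75 × (-0.655466) = 0.491600 substitutions/site.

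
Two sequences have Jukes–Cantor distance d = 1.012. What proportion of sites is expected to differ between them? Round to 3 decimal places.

0.555

p = (3/4)(1 − e^(−4d/3)) = 0.75 × (1 − e^(-1.349333)) = 0.75 × (1 − 0.259413) = 0.555440.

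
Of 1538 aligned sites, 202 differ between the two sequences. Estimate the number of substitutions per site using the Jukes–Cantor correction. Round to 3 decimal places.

p = 202/1538 ≈ 0.131339.
d = −(3/4) ln(1 − 4p/3) = −0.75 ln(1 − 0.175119) = −0.75 ln(0.824881)
  = −0.75 × (-0.192516) = 0.144387 substitutions/site.

0.144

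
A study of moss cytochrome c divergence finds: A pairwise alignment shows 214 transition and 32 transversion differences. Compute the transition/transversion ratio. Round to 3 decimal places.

6.688

R = 214/32 = 6.6875 ≈ 6.688 (to 3 d.p.).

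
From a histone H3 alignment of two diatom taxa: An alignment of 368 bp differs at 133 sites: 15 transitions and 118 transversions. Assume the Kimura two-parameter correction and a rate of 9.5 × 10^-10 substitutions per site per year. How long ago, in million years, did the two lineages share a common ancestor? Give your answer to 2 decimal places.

P = 15/368 ≈ 0.040761 and Q = 118/368 ≈ 0.320652.
Under the Kimura two-parameter model, d = −½ ln(1 − 2P − Q) − ¼ ln(1 − 2Q).
1 − 2P − Q = 0.597826, giving −½ ln(0.597826) = 0.257228.
1 − 2Q = 0.358696, giving −¼ ln(0.358696) = 0.256320.
d = 0.257228 + 0.256320 = 0.513548.
Under a molecular clock d = 2μt, so t = d/(2μ) = 0.513548 / (2 × 9.5 × 10^-10) = 270.29 million years.

270.29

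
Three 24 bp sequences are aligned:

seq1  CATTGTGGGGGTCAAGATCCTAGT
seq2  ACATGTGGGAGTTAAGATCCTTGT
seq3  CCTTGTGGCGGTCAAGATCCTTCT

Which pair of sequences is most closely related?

seq1–seq2: 6/24 differ, p = 0.250, d = 0.304.
seq1–seq3: 4/24 differ, p = 0.167, d = 0.188.
seq2–seq3: 6/24 differ, p = 0.250, d = 0.304.
The smallest distance is between seq1 and seq3.

seq1 and seq3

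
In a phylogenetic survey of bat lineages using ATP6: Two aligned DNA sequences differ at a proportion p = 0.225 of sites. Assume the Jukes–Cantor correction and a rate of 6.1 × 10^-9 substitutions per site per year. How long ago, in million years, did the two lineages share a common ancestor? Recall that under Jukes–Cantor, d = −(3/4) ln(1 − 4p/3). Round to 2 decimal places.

d = −(3/4) ln(1 − 4p/3) = −0.75 ln(1 − 0.3) = −0.75 ln(0.7)
  = −0.75 × (-0.356675) = 0.267506 substitutions/site.
Under a molecular clock d = 2μt, so t = d/(2μ) = 0.267506 / (2 × 6.1 × 10^-9) = 21.93 million years.

21.93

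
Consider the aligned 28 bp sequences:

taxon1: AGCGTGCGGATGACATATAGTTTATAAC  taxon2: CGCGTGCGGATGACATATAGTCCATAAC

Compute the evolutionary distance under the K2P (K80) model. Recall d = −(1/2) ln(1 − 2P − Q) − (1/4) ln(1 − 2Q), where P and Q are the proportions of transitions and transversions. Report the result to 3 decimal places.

0.117

Of 28 sites, 2 differences are transitions and 1 are transversions, so P = 2/28 ≈ 0.071429 and Q = 1/28 ≈ 0.035714.
Under the Kimura two-parameter model, d = −½ ln(1 − 2P − Q) − ¼ ln(1 − 2Q).
1 − 2P − Q = 0.821428, giving −½ ln(0.821428) = 0.098355.
1 − 2Q = 0.928572, giving −¼ ln(0.928572) = 0.018527.
d = 0.098355 + 0.018527 = 0.116882.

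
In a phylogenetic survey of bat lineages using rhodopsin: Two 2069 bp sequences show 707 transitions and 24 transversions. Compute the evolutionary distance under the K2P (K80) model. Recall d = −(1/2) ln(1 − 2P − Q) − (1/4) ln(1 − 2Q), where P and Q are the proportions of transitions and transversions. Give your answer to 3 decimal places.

0.600

P = 707/2069 ≈ 0.341711 and Q = 24/2069 ≈ 0.0116.
Under the Kimura two-parameter model, d = −½ ln(1 − 2P − Q) − ¼ ln(1 − 2Q).
1 − 2P − Q = 0.304978, giving −½ ln(0.304978) = 0.593758.
1 − 2Q = 0.9768, giving −¼ ln(0.9768) = 0.005868.
d = 0.593758 + 0.005868 = 0.599626.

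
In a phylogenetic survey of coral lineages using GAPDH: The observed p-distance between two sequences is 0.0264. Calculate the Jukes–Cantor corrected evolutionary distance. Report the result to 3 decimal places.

d = −(3/4) ln(1 − 4p/3) = −0.75 ln(1 − 0.0352) = −0.75 ln(0.9648)
  = −0.75 × (-0.035834) = 0.026876 substitutions/site.

0.027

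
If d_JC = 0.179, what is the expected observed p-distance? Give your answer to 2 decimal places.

p = (3/4)(1 − e^(−4d/3)) = 0.75 × (1 − e^(-0.238667)) = 0.75 × (1 − 0.787677) = 0.159242.

0.16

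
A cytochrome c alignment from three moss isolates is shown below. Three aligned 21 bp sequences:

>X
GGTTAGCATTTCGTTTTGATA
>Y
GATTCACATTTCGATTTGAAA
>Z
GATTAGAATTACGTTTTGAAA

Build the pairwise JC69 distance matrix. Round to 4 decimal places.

d(X,Y) = 0.2865, d(X,Z) = 0.2197, d(Y,Z) = 0.2865

X–Y: 5/21 sites differ → p ≈ 0.238095, d = −0.75 ln(1 − 0.31746) = 0.286451 ≈ 0.2865.
X–Z: 4/21 sites differ → p ≈ 0.190476, d = −0.75 ln(1 − 0.253968) = 0.219740 ≈ 0.2197.
Y–Z: 5/21 sites differ → p ≈ 0.238095, d = −0.75 ln(1 − 0.31746) = 0.286451 ≈ 0.2865.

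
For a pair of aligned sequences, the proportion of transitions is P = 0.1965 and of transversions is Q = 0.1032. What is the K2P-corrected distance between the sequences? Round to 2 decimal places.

0.40

Under the Kimura two-parameter model, d = −½ ln(1 − 2P − Q) − ¼ ln(1 − 2Q).
1 − 2P − Q = 0.5038, giving −½ ln(0.5038) = 0.342788.
1 − 2Q = 0.7936, giving −¼ ln(0.7936) = 0.057794.
d = 0.342788 + 0.057794 = 0.400582.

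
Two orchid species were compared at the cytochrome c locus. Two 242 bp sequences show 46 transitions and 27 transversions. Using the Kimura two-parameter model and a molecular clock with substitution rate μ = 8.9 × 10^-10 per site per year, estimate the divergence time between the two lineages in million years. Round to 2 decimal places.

P = 46/242 ≈ 0.190083 and Q = 27/242 ≈ 0.11157.
Under the Kimura two-parameter model, d = −½ ln(1 − 2P − Q) − ¼ ln(1 − 2Q).
1 − 2P − Q = 0.508264, giving −½ ln(0.508264) = 0.338377.
1 − 2Q = 0.77686, giving −¼ ln(0.77686) = 0.063124.
d = 0.338377 + 0.063124 = 0.401501.
Under a molecular clock d = 2μt, so t = d/(2μ) = 0.401501 / (2 × 8.9 × 10^-10) = 225.56 million years.

225.56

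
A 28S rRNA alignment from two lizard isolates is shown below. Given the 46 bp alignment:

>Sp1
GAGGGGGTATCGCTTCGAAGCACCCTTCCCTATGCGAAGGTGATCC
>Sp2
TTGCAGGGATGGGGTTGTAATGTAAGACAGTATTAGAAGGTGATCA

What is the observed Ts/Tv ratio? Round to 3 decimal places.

Transitions are A↔G and C↔T; transversions are all other mismatches.
Transitions: 6. Transversions: 17.
R = 6/17 = 0.352941… ≈ 0.353 (to 3 d.p.).

0.353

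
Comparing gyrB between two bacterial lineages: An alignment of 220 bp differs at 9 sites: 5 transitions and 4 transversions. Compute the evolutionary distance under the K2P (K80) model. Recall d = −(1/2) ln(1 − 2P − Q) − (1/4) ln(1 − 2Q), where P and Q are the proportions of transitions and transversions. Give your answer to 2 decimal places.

0.04

P = 5/220 ≈ 0.022727 and Q = 4/220 ≈ 0.018182.
Under the Kimura two-parameter model, d = −½ ln(1 − 2P − Q) − ¼ ln(1 − 2Q).
1 − 2P − Q = 0.936364, giving −½ ln(0.936364) = 0.032875.
1 − 2Q = 0.963636, giving −¼ ln(0.963636) = 0.009260.
d = 0.032875 + 0.009260 = 0.042135.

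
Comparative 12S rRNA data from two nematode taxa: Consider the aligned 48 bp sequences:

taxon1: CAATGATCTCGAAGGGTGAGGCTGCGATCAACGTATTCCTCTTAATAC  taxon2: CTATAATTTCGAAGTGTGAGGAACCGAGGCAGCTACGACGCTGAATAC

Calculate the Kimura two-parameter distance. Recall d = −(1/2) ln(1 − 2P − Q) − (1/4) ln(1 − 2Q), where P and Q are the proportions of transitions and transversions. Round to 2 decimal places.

0.49

Of 48 sites, 3 differences are transitions and 14 are transversions, so P = 3/48 = 0.0625 and Q = 14/48 ≈ 0.291667.
Under the Kimura two-parameter model, d = −½ ln(1 − 2P − Q) − ¼ ln(1 − 2Q).
1 − 2P − Q = 0.583333, giving −½ ln(0.583333) = 0.269499.
1 − 2Q = 0.416666, giving −¼ ln(0.416666) = 0.218868.
d = 0.269499 + 0.218868 = 0.488367.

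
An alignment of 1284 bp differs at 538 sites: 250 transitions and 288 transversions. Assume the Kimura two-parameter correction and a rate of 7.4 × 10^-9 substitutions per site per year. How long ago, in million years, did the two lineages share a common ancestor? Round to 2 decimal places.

42.19

P = 250/1284 ≈ 0.194704 and Q = 288/1284 ≈ 0.224299.
Under the Kimura two-parameter model, d = −½ ln(1 − 2P − Q) − ¼ ln(1 − 2Q).
1 − 2P − Q = 0.386293, giving −½ ln(0.386293) = 0.475580.
1 − 2Q = 0.551402, giving −¼ ln(0.551402) = 0.148823.
d = 0.475580 + 0.148823 = 0.624403.
Under a molecular clock d = 2μt, so t = d/(2μ) = 0.624403 / (2 × 7.4 × 10^-9) = 42.19 million years.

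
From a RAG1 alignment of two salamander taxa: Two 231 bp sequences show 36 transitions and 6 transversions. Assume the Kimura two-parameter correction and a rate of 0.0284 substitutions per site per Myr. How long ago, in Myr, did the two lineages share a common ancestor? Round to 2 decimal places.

P = 36/231 ≈ 0.155844 and Q = 6/231 ≈ 0.025974.
Under the Kimura two-parameter model, d = −½ ln(1 − 2P − Q) − ¼ ln(1 − 2Q).
1 − 2P − Q = 0.662338, giving −½ ln(0.662338) = 0.205990.
1 − 2Q = 0.948052, giving −¼ ln(0.948052) = 0.013336.
d = 0.205990 + 0.013336 = 0.219326.
Under a molecular clock d = 2μt, so t = d/(2μ) = 0.219326 / (2 × 0.0284) = 3.86 Myr.

3.86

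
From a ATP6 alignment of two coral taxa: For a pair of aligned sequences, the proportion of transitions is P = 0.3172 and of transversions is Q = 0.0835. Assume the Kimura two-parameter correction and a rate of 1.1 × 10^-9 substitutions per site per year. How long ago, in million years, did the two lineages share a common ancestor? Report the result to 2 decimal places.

Under the Kimura two-parameter model, d = −½ ln(1 − 2P − Q) − ¼ ln(1 − 2Q).
1 − 2P − Q = 0.2821, giving −½ ln(0.2821) = 0.632747.
1 − 2Q = 0.833, giving −¼ ln(0.833) = 0.045680.
d = 0.632747 + 0.045680 = 0.678427.
Under a molecular clock d = 2μt, so t = d/(2μ) = 0.678427 / (2 × 1.1 × 10^-9) = 308.38 million years.

308.38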